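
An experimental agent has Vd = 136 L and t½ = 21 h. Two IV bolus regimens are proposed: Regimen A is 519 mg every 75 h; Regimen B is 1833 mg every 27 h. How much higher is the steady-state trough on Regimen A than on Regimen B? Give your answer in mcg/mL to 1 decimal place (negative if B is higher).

Regimen A: f = (1/2)^(75/21) ≈ 0.0841; Cmin,ss = (519/136)·f/(1−f) ≈ 0.350 mcg/mL.
Regimen B: f = (1/2)^(27/21) ≈ 0.4102; Cmin,ss = (1833/136)·f/(1−f) ≈ 9.374 mcg/mL.
Difference ≈ 0.350 − 9.374 ≈ -9.024 mcg/mL.

-9.0 mcg/mL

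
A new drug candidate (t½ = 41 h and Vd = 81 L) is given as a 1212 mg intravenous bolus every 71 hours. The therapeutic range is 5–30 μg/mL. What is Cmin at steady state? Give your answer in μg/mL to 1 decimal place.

k = ln2/t½ = ln2/41 ≈ 0.016906 h⁻¹; fraction remaining f = e^(−kτ) = e^(−0.016906×71) ≈ 0.3011.
At steady state, accumulation factor R = 1/(1 − e^(−kτ)) ≈ 1.4308.
Each bolus raises the concentration by D/Vd = 1212/81 ≈ 14.963 μg/mL.
Cmax,ss = C₀/(1 − f) ≈ 14.963/0.6989 ≈ 21.409 μg/mL.
One interval later, Cmin,ss = Cmax,ss·e^(−kτ) ≈ 21.409 × 0.3011 ≈ 6.446 μg/mL.
Trough 6.4 μg/mL vs MEC 5 μg/mL: adequate.

6.4 μg/mL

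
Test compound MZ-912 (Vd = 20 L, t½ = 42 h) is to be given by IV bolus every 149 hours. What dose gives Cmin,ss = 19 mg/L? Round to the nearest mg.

4063 mg

τ/t½ = 149/42 ≈ 3.5476, so f = (1/2)^(149/42) ≈ 0.085519.
Cmin,ss = (D/Vd)·f/(1−f), so D = Cmin,ss·Vd·(1−f)/f.
D = 19 × 20 × (1−f)/f ≈ 19 × 20 × 10.69331 ≈ 4063.46 mg.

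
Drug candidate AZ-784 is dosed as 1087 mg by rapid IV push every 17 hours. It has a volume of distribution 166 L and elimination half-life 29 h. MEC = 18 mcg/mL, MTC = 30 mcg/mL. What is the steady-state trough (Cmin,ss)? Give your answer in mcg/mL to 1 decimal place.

13.1 mcg/mL

k = ln2/t½ = ln2/29 ≈ 0.023902 h⁻¹; fraction remaining f = e^(−kτ) = e^(−0.023902×17) ≈ 0.6661.
At steady state, accumulation factor R = 1/(1 − e^(−kτ)) ≈ 2.9949.
Each bolus raises the concentration by D/Vd = 1087/166 ≈ 6.548 mcg/mL.
Cmax,ss = C₀/(1 − f) ≈ 6.548/0.3339 ≈ 19.611 mcg/mL.
Steady-state trough Cmin,ss = Cmax,ss·f ≈ 19.611 × 0.6661 ≈ 13.063 mcg/mL.
Trough 13.1 mcg/mL vs MEC 18 mcg/mL: subtherapeutic.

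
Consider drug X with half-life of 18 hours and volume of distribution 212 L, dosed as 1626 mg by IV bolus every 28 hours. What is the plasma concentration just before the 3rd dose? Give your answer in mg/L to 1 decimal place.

3.5 mg/L

f = (1/2)^(τ/t½) = (1/2)^(28/18) ≈ 0.3402.
C₀ = D/Vd = 1626/212 ≈ 7.670 mg/L.
Before the 3rd dose, 2 doses have been given. Superposition: Cmin = C₀·(f + f²).
≈ 7.670 × (0.3402 + 0.1157) ≈ 7.670 × 0.4559 ≈ 3.497 mg/L.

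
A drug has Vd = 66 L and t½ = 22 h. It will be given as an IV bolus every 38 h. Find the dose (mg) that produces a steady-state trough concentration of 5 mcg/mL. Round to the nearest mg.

τ/t½ = 38/22 ≈ 1.7273, so f = (1/2)^(38/22) ≈ 0.302022.
Cmin,ss = (D/Vd)·f/(1−f), so D = Cmin,ss·Vd·(1−f)/f.
D = 5 × 66 × (1−f)/f ≈ 5 × 66 × 2.31102 ≈ 762.64 mg.

763 mg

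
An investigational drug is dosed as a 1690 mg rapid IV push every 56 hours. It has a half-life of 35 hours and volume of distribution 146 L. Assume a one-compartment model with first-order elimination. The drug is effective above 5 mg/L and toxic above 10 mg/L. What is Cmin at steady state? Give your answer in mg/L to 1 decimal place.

k = ln2/t½ = ln2/35 ≈ 0.019804 h⁻¹; fraction remaining f = e^(−kτ) = e^(−0.019804×56) ≈ 0.3299.
Accumulation ratio R = 1/(1 − f) ≈ 1/0.6701 ≈ 1.4923.
Each bolus raises the concentration by D/Vd = 1690/146 ≈ 11.575 mg/L.
Steady-state peak Cmax,ss = C₀·R ≈ 11.575 × 1.4923 ≈ 17.273 mg/L.
One interval later, Cmin,ss = Cmax,ss·e^(−kτ) ≈ 17.273 × 0.3299 ≈ 5.698 mg/L.
Trough 5.7 mg/L vs MEC 5 mg/L: adequate.

5.7 mg/L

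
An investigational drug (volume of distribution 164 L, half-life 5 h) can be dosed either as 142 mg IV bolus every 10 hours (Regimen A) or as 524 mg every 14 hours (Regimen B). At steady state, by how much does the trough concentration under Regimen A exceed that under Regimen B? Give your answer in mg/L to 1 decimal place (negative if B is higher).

-0.2 mg/L

Regimen A: f = (1/2)^(10/5) ≈ 0.2500; Cmin,ss = (142/164)·f/(1−f) ≈ 0.289 mg/L.
Regimen B: f = (1/2)^(14/5) ≈ 0.1436; Cmin,ss = (524/164)·f/(1−f) ≈ 0.536 mg/L.
Difference ≈ 0.289 − 0.536 ≈ -0.247 mg/L.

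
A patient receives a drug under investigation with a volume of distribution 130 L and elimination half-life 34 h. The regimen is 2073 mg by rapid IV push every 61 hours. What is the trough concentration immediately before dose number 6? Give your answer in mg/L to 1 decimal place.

f = (1/2)^(τ/t½) = (1/2)^(61/34) ≈ 0.2883.
C₀ = D/Vd = 2073/130 ≈ 15.946 mg/L.
Before the 6th dose, 5 doses have been given. Superposition: Cmin = C₀·(f + f² + … + f^5).
≈ 15.946 × (0.2883 + 0.0831 + 0.0240 + 0.0069 + 0.0020) ≈ 15.946 × 0.4043 ≈ 6.447 mg/L.

6.4 mg/L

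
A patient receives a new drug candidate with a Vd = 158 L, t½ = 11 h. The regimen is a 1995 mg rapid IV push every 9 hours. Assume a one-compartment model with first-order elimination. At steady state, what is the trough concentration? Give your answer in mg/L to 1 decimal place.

k = ln2/t½ = ln2/11 ≈ 0.063013 h⁻¹; fraction remaining f = e^(−kτ) = e^(−0.063013×9) ≈ 0.5672.
At steady state, accumulation factor R = 1/(1 − e^(−kτ)) ≈ 2.3105.
Single-dose peak C₀ = D/Vd = 1995/158 ≈ 12.627 mg/L.
Cmax,ss = C₀/(1 − f) ≈ 12.627/0.4328 ≈ 29.175 mg/L.
One interval later, Cmin,ss = Cmax,ss·e^(−kτ) ≈ 29.175 × 0.5672 ≈ 16.548 mg/L.

16.5 mg/L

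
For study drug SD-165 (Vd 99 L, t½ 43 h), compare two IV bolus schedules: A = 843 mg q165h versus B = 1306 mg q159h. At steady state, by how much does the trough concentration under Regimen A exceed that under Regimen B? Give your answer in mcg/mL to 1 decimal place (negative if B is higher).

-0.5 mcg/mL

Regimen A: f = (1/2)^(165/43) ≈ 0.0700; Cmin,ss = (843/99)·f/(1−f) ≈ 0.641 mcg/mL.
Regimen B: f = (1/2)^(159/43) ≈ 0.0771; Cmin,ss = (1306/99)·f/(1−f) ≈ 1.102 mcg/mL.
Difference ≈ 0.641 − 1.102 ≈ -0.461 mcg/mL.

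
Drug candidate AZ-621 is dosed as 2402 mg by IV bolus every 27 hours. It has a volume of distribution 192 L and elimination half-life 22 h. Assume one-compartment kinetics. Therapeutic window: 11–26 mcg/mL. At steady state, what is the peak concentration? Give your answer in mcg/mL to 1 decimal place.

21.8 mcg/mL

k = ln2/t½ = ln2/22 ≈ 0.031507 h⁻¹; fraction remaining f = e^(−kτ) = e^(−0.031507×27) ≈ 0.4271.
At steady state, accumulation factor R = 1/(1 − e^(−kτ)) ≈ 1.7455.
Single-dose peak C₀ = D/Vd = 2402/192 ≈ 12.510 mcg/mL.
Cmax,ss = C₀/(1 − f) ≈ 12.510/0.5729 ≈ 21.836 mcg/mL.
Peak 21.8 mcg/mL vs MTC 26 mcg/mL: below toxic threshold.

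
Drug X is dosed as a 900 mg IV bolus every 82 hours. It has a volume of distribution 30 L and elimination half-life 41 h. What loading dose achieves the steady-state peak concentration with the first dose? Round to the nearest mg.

f = (1/2)^(82/41) ≈ 0.250000; accumulation ratio R = 1/(1−f) ≈ 1.33333.
Loading dose to hit Cmax,ss on first dose: D_load = D_maint·R ≈ 900 × 1.33333 ≈ 1200.00 mg.

1200 mg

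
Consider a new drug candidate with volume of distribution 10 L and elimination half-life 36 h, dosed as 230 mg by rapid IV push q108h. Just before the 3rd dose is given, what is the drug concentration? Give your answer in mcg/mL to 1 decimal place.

f = (1/2)^(τ/t½) = (1/2)^(108/36) ≈ 0.1250.
C₀ = D/Vd = 230/10 ≈ 23.000 mcg/mL.
Before the 3rd dose, 2 doses have been given. Superposition: Cmin = C₀·(f + f²).
≈ 23.000 × (0.1250 + 0.0156) ≈ 23.000 × 0.1406 ≈ 3.234 mcg/mL.

3.2 mcg/mL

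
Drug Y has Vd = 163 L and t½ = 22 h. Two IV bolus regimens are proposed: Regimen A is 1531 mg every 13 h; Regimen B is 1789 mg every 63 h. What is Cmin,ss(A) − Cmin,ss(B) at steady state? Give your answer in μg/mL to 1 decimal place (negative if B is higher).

16.8 μg/mL

Regimen A: f = (1/2)^(13/22) ≈ 0.6639; Cmin,ss = (1531/163)·f/(1−f) ≈ 18.553 μg/mL.
Regimen B: f = (1/2)^(63/22) ≈ 0.1374; Cmin,ss = (1789/163)·f/(1−f) ≈ 1.748 μg/mL.
Difference ≈ 18.553 − 1.748 ≈ 16.805 μg/mL.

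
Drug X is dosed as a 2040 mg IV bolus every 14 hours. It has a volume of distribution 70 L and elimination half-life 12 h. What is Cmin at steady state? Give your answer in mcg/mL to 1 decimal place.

τ/t½ = 14/12 ≈ 1.1667, so fraction remaining f = (1/2)^(14/12) ≈ 0.4454.
Each bolus raises the concentration by D/Vd = 2040/70 ≈ 29.143 mcg/mL.
Steady-state trough Cmin,ss = C₀·f/(1−f) ≈ 29.143 × 0.4454/0.5546 ≈ 23.405 mcg/mL.

23.4 mcg/mL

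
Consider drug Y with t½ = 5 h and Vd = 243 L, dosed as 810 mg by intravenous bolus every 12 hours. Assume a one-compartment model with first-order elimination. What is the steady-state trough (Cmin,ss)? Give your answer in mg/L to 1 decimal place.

Over one 12-h interval, 12/5 ≈ 2.4 half-lives elapse, leaving f ≈ 0.1895 of each dose.
At steady state, accumulation factor R = 1/(1 − e^(−kτ)) ≈ 1.2338.
Each bolus raises the concentration by D/Vd = 810/243 ≈ 3.333 mg/L.
Steady-state peak Cmax,ss = C₀·R ≈ 3.333 × 1.2338 ≈ 4.112 mg/L.
One interval later, Cmin,ss = Cmax,ss·e^(−kτ) ≈ 4.112 × 0.1895 ≈ 0.779 mg/L.

0.8 mg/L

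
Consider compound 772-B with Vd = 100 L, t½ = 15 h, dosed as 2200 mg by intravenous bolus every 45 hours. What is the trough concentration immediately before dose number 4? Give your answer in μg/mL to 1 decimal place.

3.1 μg/mL

f = (1/2)^(τ/t½) = (1/2)^(45/15) ≈ 0.1250.
C₀ = D/Vd = 2200/100 ≈ 22.000 μg/mL.
Before the 4th dose, 3 doses have been given. Superposition: Cmin = C₀·(f + f² + … + f^3).
≈ 22.000 × (0.1250 + 0.0156 + 0.0020) ≈ 22.000 × 0.1426 ≈ 3.137 μg/mL.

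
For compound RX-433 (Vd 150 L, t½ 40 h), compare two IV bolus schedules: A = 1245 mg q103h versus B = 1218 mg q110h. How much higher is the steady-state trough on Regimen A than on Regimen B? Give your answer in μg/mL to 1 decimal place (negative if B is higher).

0.3 μg/mL

Regimen A: f = (1/2)^(103/40) ≈ 0.1678; Cmin,ss = (1245/150)·f/(1−f) ≈ 1.674 μg/mL.
Regimen B: f = (1/2)^(110/40) ≈ 0.1487; Cmin,ss = (1218/150)·f/(1−f) ≈ 1.418 μg/mL.
Difference ≈ 1.674 − 1.418 ≈ 0.256 μg/mL.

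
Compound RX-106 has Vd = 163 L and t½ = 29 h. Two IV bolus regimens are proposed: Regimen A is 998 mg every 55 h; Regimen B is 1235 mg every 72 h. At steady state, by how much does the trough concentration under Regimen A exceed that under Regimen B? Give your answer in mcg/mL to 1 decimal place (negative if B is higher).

Regimen A: f = (1/2)^(55/29) ≈ 0.2686; Cmin,ss = (998/163)·f/(1−f) ≈ 2.249 mcg/mL.
Regimen B: f = (1/2)^(72/29) ≈ 0.1789; Cmin,ss = (1235/163)·f/(1−f) ≈ 1.651 mcg/mL.
Difference ≈ 2.249 − 1.651 ≈ 0.598 mcg/mL.

0.6 mcg/mL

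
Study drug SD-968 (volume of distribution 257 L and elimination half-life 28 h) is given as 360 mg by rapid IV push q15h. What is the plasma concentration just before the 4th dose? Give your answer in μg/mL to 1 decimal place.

f = (1/2)^(τ/t½) = (1/2)^(15/28) ≈ 0.6898.
C₀ = D/Vd = 360/257 ≈ 1.401 μg/mL.
Before the 4th dose, 3 doses have been given. Superposition: Cmin = C₀·(f + f² + … + f^3).
≈ 1.401 × (0.6898 + 0.4758 + 0.3282) ≈ 1.401 × 1.4938 ≈ 2.093 μg/mL.

2.1 μg/mL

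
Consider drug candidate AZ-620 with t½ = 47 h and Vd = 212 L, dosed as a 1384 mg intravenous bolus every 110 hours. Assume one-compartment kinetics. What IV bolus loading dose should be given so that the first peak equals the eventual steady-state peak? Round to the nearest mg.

1725 mg

f = (1/2)^(110/47) ≈ 0.197452; accumulation ratio R = 1/(1−f) ≈ 1.24603.
Loading dose to hit Cmax,ss on first dose: D_load = D_maint·R ≈ 1384 × 1.24603 ≈ 1724.51 mg.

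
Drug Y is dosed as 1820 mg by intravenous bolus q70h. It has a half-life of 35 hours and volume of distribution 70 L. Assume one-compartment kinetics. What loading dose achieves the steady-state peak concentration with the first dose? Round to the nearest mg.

f = (1/2)^(70/35) ≈ 0.250000; accumulation ratio R = 1/(1−f) ≈ 1.33333.
Loading dose to hit Cmax,ss on first dose: D_load = D_maint·R ≈ 1820 × 1.33333 ≈ 2426.66 mg.

2427 mg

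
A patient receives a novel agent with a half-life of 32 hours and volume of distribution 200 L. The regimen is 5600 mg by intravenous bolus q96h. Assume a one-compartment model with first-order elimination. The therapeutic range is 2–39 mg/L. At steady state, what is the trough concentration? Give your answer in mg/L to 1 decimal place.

4.0 mg/L

The dosing interval is 3 half-lives, so f = 2^(−3) = 0.125.
At steady state, R = 1/(1 − 0.125) = 8/7.
Single-dose peak C₀ = D/Vd = 5600/200 = 28 mg/L.
Steady-state peak Cmax,ss = C₀·R = 28 × 8/7 ≈ 32.000 mg/L.
Steady-state trough Cmin,ss = Cmax,ss·f ≈ 32.000 × 0.125 ≈ 4.000 mg/L.
Trough 4.0 mg/L vs MEC 2 mg/L: adequate.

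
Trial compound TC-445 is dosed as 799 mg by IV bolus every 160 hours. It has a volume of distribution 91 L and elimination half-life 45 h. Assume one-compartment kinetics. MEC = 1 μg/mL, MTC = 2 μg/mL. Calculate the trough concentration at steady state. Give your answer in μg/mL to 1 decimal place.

0.8 μg/mL

Over one 160-h interval, 160/45 ≈ 3.5556 half-lives elapse, leaving f ≈ 0.0850 of each dose.
Each bolus raises the concentration by D/Vd = 799/91 ≈ 8.780 μg/mL.
Steady-state trough Cmin,ss = C₀·f/(1−f) ≈ 8.780 × 0.0850/0.9150 ≈ 0.816 μg/mL.
Trough 0.8 μg/mL vs MEC 1 μg/mL: subtherapeutic.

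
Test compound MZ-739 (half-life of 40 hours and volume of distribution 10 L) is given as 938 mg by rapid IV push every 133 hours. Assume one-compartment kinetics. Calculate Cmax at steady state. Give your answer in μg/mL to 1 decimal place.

104.2 μg/mL

τ/t½ = 133/40 ≈ 3.325, so fraction remaining f = (1/2)^(133/40) ≈ 0.0998.
Accumulation ratio R = 1/(1 − f) ≈ 1/0.9002 ≈ 1.1109.
Each bolus raises the concentration by D/Vd = 938/10 ≈ 93.800 μg/mL.
Steady-state peak Cmax,ss = C₀·R ≈ 93.800 × 1.1109 ≈ 104.202 μg/mL.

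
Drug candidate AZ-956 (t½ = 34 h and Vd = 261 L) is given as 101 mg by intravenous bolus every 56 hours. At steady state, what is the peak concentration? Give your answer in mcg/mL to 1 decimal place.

0.6 mcg/mL

τ/t½ = 56/34 ≈ 1.6471, so fraction remaining f = (1/2)^(56/34) ≈ 0.3193.
At steady state, accumulation factor R = 1/(1 − e^(−kτ)) ≈ 1.4691.
Single-dose peak C₀ = D/Vd = 101/261 ≈ 0.387 mcg/mL.
Cmax,ss = C₀/(1 − f) ≈ 0.387/0.6807 ≈ 0.569 mcg/mL.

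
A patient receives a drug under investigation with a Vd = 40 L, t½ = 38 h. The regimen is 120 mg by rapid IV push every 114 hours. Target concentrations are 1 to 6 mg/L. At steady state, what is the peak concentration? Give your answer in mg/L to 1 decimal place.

The dosing interval is 3 half-lives, so f = 2^(−3) = 0.125.
Accumulation ratio R = 1/(1 − f) = 1/0.875 = 8/7.
Single-dose peak C₀ = D/Vd = 120/40 = 3 mg/L.
Steady-state peak Cmax,ss = C₀·R = 3 × 8/7 ≈ 3.429 mg/L.
Peak 3.4 mg/L vs MTC 6 mg/L: below toxic threshold.

3.4 mg/L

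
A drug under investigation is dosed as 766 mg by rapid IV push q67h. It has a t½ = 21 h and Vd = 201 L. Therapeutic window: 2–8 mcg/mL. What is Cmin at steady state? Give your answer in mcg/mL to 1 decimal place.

τ/t½ = 67/21 ≈ 3.1905, so fraction remaining f = (1/2)^(67/21) ≈ 0.1095.
At steady state, accumulation factor R = 1/(1 − e^(−kτ)) ≈ 1.1230.
Each bolus raises the concentration by D/Vd = 766/201 ≈ 3.811 mcg/mL.
Steady-state peak Cmax,ss = C₀·R ≈ 3.811 × 1.1230 ≈ 4.280 mcg/mL.
Steady-state trough Cmin,ss = Cmax,ss·f ≈ 4.280 × 0.1095 ≈ 0.469 mcg/mL.
Trough 0.5 mcg/mL vs MEC 2 mcg/mL: subtherapeutic.

0.5 mcg/mL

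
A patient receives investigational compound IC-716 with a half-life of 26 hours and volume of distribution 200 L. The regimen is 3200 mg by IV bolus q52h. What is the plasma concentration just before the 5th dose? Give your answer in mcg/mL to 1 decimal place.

f = (1/2)^(τ/t½) = (1/2)^(52/26) ≈ 0.2500.
C₀ = D/Vd = 3200/200 ≈ 16.000 mcg/mL.
Before the 5th dose, 4 doses have been given. Superposition: Cmin = C₀·(f + f² + … + f^4).
≈ 16.000 × (0.2500 + 0.0625 + 0.0156 + 0.0039) ≈ 16.000 × 0.3320 ≈ 5.312 mcg/mL.

5.3 mcg/mL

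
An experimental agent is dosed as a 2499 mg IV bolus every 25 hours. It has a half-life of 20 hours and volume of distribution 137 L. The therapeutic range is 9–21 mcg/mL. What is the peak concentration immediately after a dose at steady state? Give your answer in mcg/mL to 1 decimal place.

Over one 25-h interval, 25/20 ≈ 1.25 half-lives elapse, leaving f ≈ 0.4204 of each dose.
At steady state, accumulation factor R = 1/(1 − e^(−kτ)) ≈ 1.7253.
Single-dose peak C₀ = D/Vd = 2499/137 ≈ 18.241 mcg/mL.
Steady-state peak Cmax,ss = C₀·R ≈ 18.241 × 1.7253 ≈ 31.471 mcg/mL.
Peak 31.5 mcg/mL vs MTC 21 mcg/mL: exceeds toxic threshold.

31.5 mcg/mL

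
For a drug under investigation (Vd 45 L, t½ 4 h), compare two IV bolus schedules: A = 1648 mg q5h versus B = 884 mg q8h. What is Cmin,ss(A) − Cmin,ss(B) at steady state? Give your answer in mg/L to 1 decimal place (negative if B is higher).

20.0 mg/L

Regimen A: f = (1/2)^(5/4) ≈ 0.4204; Cmin,ss = (1648/45)·f/(1−f) ≈ 26.563 mg/L.
Regimen B: f = (1/2)^(8/4) ≈ 0.2500; Cmin,ss = (884/45)·f/(1−f) ≈ 6.548 mg/L.
Difference ≈ 26.563 − 6.548 ≈ 20.015 mg/L.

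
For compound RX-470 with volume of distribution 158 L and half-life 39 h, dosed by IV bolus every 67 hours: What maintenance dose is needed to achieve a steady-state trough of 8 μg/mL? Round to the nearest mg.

τ/t½ = 67/39 ≈ 1.7179, so f = (1/2)^(67/39) ≈ 0.303981.
Cmin,ss = (D/Vd)·f/(1−f), so D = Cmin,ss·Vd·(1−f)/f.
D = 8 × 158 × (1−f)/f ≈ 8 × 158 × 2.28968 ≈ 2894.16 mg.

2894 mg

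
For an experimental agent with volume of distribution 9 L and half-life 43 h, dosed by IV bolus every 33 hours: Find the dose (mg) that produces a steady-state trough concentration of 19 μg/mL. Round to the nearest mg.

120 mg

τ/t½ = 33/43 ≈ 0.76744, so f = (1/2)^(33/43) ≈ 0.587458.
Cmin,ss = (D/Vd)·f/(1−f), so D = Cmin,ss·Vd·(1−f)/f.
D = 19 × 9 × (1−f)/f ≈ 19 × 9 × 0.70225 ≈ 120.08 mg.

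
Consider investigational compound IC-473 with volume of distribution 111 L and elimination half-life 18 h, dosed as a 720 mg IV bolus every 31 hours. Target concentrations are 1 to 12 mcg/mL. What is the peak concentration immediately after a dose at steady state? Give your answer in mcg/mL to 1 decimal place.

k = ln2/t½ = ln2/18 ≈ 0.038508 h⁻¹; fraction remaining f = e^(−kτ) = e^(−0.038508×31) ≈ 0.3031.
Accumulation ratio R = 1/(1 − f) ≈ 1/0.6969 ≈ 1.4349.
Single-dose peak C₀ = D/Vd = 720/111 ≈ 6.486 mcg/mL.
Steady-state peak Cmax,ss = C₀·R ≈ 6.486 × 1.4349 ≈ 9.307 mcg/mL.
Peak 9.3 mcg/mL vs MTC 12 mcg/mL: below toxic threshold.

9.3 mcg/mL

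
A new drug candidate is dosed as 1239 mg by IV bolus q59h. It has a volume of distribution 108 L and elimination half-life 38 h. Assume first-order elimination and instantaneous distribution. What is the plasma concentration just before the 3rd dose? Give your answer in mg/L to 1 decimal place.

f = (1/2)^(τ/t½) = (1/2)^(59/38) ≈ 0.3409.
C₀ = D/Vd = 1239/108 ≈ 11.472 mg/L.
Before the 3rd dose, 2 doses have been given. Superposition: Cmin = C₀·(f + f²).
≈ 11.472 × (0.3409 + 0.1162) ≈ 11.472 × 0.4571 ≈ 5.244 mg/L.

5.2 mg/L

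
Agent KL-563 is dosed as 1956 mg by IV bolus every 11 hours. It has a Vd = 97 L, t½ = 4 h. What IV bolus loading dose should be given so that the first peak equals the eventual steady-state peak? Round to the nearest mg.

f = (1/2)^(11/4) ≈ 0.148651; accumulation ratio R = 1/(1−f) ≈ 1.17461.
Loading dose to hit Cmax,ss on first dose: D_load = D_maint·R ≈ 1956 × 1.17461 ≈ 2297.54 mg.

2298 mg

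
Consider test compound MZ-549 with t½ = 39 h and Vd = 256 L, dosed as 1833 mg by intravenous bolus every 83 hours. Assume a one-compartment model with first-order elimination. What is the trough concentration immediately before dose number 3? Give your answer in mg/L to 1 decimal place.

2.0 mg/L

f = (1/2)^(τ/t½) = (1/2)^(83/39) ≈ 0.2287.
C₀ = D/Vd = 1833/256 ≈ 7.160 mg/L.
Before the 3rd dose, 2 doses have been given. Superposition: Cmin = C₀·(f + f²).
≈ 7.160 × (0.2287 + 0.0523) ≈ 7.160 × 0.2810 ≈ 2.012 mg/L.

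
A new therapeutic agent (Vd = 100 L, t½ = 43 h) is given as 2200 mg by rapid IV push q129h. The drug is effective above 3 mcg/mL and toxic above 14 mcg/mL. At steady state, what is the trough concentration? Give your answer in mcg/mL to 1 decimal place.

3.1 mcg/mL

τ = 129 h = 3 half-lives, so f = (1/2)^3 = 0.125.
At steady state, R = 1/(1 − 0.125) = 8/7.
Single-dose peak C₀ = D/Vd = 2200/100 = 22 mcg/mL.
Steady-state peak Cmax,ss = C₀·R = 22 × 8/7 ≈ 25.143 mcg/mL.
Steady-state trough Cmin,ss = Cmax,ss·f ≈ 25.143 × 0.125 ≈ 3.143 mcg/mL.
Trough 3.1 mcg/mL vs MEC 3 mcg/mL: adequate.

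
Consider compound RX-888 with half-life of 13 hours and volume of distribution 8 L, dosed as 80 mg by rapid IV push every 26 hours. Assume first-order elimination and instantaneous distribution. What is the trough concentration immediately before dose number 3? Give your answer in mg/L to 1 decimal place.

f = (1/2)^(τ/t½) = (1/2)^(26/13) ≈ 0.2500.
C₀ = D/Vd = 80/8 ≈ 10.000 mg/L.
Before the 3rd dose, 2 doses have been given. Superposition: Cmin = C₀·(f + f²).
≈ 10.000 × (0.2500 + 0.0625) ≈ 10.000 × 0.3125 ≈ 3.125 mg/L.

3.1 mg/L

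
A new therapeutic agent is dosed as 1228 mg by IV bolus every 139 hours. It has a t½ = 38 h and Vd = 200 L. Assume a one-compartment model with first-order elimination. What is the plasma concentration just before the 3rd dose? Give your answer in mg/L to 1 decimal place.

f = (1/2)^(τ/t½) = (1/2)^(139/38) ≈ 0.0792.
C₀ = D/Vd = 1228/200 ≈ 6.140 mg/L.
Before the 3rd dose, 2 doses have been given. Superposition: Cmin = C₀·(f + f²).
≈ 6.140 × (0.0792 + 0.0063) ≈ 6.140 × 0.0855 ≈ 0.525 mg/L.

0.5 mg/L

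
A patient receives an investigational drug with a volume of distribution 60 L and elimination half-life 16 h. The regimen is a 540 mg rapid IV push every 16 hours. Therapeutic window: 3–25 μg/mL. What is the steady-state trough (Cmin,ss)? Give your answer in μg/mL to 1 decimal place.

τ = 16 h = 1 half-life, so f = (1/2)^1 = 0.5.
Accumulation ratio R = 1/(1 − f) = 1/0.5 = 2/1.
Single-dose peak C₀ = D/Vd = 540/60 = 9 μg/mL.
Steady-state peak Cmax,ss = C₀·R = 9 × 2/1 ≈ 18.000 μg/mL.
Steady-state trough Cmin,ss = Cmax,ss·f ≈ 18.000 × 0.5 ≈ 9.000 μg/mL.
Trough 9.0 μg/mL vs MEC 3 μg/mL: adequate.

9.0 μg/mL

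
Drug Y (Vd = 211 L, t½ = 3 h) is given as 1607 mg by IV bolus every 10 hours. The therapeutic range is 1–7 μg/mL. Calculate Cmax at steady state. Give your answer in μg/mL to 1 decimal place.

8.5 μg/mL

Over one 10-h interval, 10/3 ≈ 3.3333 half-lives elapse, leaving f ≈ 0.0992 of each dose.
Accumulation ratio R = 1/(1 − f) ≈ 1/0.9008 ≈ 1.1101.
Single-dose peak C₀ = D/Vd = 1607/211 ≈ 7.616 μg/mL.
Steady-state peak Cmax,ss = C₀·R ≈ 7.616 × 1.1101 ≈ 8.455 μg/mL.
Peak 8.5 μg/mL vs MTC 7 μg/mL: exceeds toxic threshold.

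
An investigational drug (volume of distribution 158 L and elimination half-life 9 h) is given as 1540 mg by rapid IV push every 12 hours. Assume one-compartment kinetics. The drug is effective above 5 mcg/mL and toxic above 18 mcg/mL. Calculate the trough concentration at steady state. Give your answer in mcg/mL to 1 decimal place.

6.4 mcg/mL

τ/t½ = 12/9 ≈ 1.3333, so fraction remaining f = (1/2)^(12/9) ≈ 0.3969.
At steady state, accumulation factor R = 1/(1 − e^(−kτ)) ≈ 1.6581.
Single-dose peak C₀ = D/Vd = 1540/158 ≈ 9.747 mcg/mL.
Cmax,ss = C₀/(1 − f) ≈ 9.747/0.6031 ≈ 16.161 mcg/mL.
One interval later, Cmin,ss = Cmax,ss·e^(−kτ) ≈ 16.161 × 0.3969 ≈ 6.414 mcg/mL.
Trough 6.4 mcg/mL vs MEC 5 mcg/mL: adequate.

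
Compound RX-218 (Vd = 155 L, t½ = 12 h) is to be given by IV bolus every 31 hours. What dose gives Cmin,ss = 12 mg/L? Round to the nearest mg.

9287 mg

τ/t½ = 31/12 ≈ 2.5833, so f = (1/2)^(31/12) ≈ 0.166855.
Cmin,ss = (D/Vd)·f/(1−f), so D = Cmin,ss·Vd·(1−f)/f.
D = 12 × 155 × (1−f)/f ≈ 12 × 155 × 4.99323 ≈ 9287.41 mg.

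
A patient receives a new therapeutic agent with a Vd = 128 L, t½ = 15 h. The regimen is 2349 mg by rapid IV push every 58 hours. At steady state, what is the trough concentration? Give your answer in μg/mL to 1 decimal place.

1.4 μg/mL

Over one 58-h interval, 58/15 ≈ 3.8667 half-lives elapse, leaving f ≈ 0.0686 of each dose.
At steady state, accumulation factor R = 1/(1 − e^(−kτ)) ≈ 1.0737.
Single-dose peak C₀ = D/Vd = 2349/128 ≈ 18.352 μg/mL.
Cmax,ss = C₀/(1 − f) ≈ 18.352/0.9314 ≈ 19.704 μg/mL.
Steady-state trough Cmin,ss = Cmax,ss·f ≈ 19.704 × 0.0686 ≈ 1.352 μg/mL.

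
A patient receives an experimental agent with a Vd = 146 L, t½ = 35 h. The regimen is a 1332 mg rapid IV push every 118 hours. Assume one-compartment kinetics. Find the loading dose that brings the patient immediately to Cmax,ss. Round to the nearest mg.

1474 mg

f = (1/2)^(118/35) ≈ 0.096627; accumulation ratio R = 1/(1−f) ≈ 1.10696.
Loading dose to hit Cmax,ss on first dose: D_load = D_maint·R ≈ 1332 × 1.10696 ≈ 1474.47 mg.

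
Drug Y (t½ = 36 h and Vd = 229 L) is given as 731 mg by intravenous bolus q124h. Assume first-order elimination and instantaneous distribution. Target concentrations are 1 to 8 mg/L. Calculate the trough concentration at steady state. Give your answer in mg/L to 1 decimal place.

0.3 mg/L

k = ln2/t½ = ln2/36 ≈ 0.019254 h⁻¹; fraction remaining f = e^(−kτ) = e^(−0.019254×124) ≈ 0.0919.
Each bolus raises the concentration by D/Vd = 731/229 ≈ 3.192 mg/L.
Steady-state trough Cmin,ss = C₀·f/(1−f) ≈ 3.192 × 0.0919/0.9081 ≈ 0.323 mg/L.
Trough 0.3 mg/L vs MEC 1 mg/L: subtherapeutic.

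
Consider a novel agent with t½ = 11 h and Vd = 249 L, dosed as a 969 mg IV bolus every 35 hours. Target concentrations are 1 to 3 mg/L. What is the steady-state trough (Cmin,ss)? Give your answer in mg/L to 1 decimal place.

τ/t½ = 35/11 ≈ 3.1818, so fraction remaining f = (1/2)^(35/11) ≈ 0.1102.
Accumulation ratio R = 1/(1 − f) ≈ 1/0.8898 ≈ 1.1238.
Each bolus raises the concentration by D/Vd = 969/249 ≈ 3.892 mg/L.
Steady-state peak Cmax,ss = C₀·R ≈ 3.892 × 1.1238 ≈ 4.374 mg/L.
One interval later, Cmin,ss = Cmax,ss·e^(−kτ) ≈ 4.374 × 0.1102 ≈ 0.482 mg/L.
Trough 0.5 mg/L vs MEC 1 mg/L: subtherapeutic.

0.5 mg/L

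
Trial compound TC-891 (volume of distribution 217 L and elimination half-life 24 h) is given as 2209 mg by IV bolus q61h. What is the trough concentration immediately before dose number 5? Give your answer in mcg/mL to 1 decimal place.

2.1 mcg/mL

f = (1/2)^(τ/t½) = (1/2)^(61/24) ≈ 0.1717.
C₀ = D/Vd = 2209/217 ≈ 10.180 mcg/mL.
Before the 5th dose, 4 doses have been given. Superposition: Cmin = C₀·(f + f² + … + f^4).
≈ 10.180 × (0.1717 + 0.0295 + 0.0051 + 0.0009) ≈ 10.180 × 0.2072 ≈ 2.109 mcg/mL.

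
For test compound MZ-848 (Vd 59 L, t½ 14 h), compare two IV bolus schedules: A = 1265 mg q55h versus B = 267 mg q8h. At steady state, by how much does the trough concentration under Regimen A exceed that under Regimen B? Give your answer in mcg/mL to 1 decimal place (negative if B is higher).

Regimen A: f = (1/2)^(55/14) ≈ 0.0657; Cmin,ss = (1265/59)·f/(1−f) ≈ 1.508 mcg/mL.
Regimen B: f = (1/2)^(8/14) ≈ 0.6730; Cmin,ss = (267/59)·f/(1−f) ≈ 9.314 mcg/mL.
Difference ≈ 1.508 − 9.314 ≈ -7.806 mcg/mL.

-7.8 mcg/mL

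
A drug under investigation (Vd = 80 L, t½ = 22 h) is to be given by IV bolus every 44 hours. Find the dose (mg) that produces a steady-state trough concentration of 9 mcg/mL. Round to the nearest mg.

2160 mg

τ/t½ = 44/22 ≈ 2, so f = (1/2)^(44/22) ≈ 0.250000.
Cmin,ss = (D/Vd)·f/(1−f), so D = Cmin,ss·Vd·(1−f)/f.
D = 9 × 80 × (1−f)/f ≈ 9 × 80 × 3.00000 ≈ 2160.00 mg.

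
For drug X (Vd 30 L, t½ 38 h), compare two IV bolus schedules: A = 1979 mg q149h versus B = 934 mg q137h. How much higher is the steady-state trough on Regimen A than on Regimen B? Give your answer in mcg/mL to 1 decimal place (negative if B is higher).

Regimen A: f = (1/2)^(149/38) ≈ 0.0660; Cmin,ss = (1979/30)·f/(1−f) ≈ 4.661 mcg/mL.
Regimen B: f = (1/2)^(137/38) ≈ 0.0822; Cmin,ss = (934/30)·f/(1−f) ≈ 2.788 mcg/mL.
Difference ≈ 4.661 − 2.788 ≈ 1.873 mcg/mL.

1.9 mcg/mL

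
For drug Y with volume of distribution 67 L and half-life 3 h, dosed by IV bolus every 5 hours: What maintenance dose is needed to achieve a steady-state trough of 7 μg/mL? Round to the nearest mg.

τ/t½ = 5/3 ≈ 1.6667, so f = (1/2)^(5/3) ≈ 0.314980.
Cmin,ss = (D/Vd)·f/(1−f), so D = Cmin,ss·Vd·(1−f)/f.
D = 7 × 67 × (1−f)/f ≈ 7 × 67 × 2.17480 ≈ 1019.98 mg.

1020 mg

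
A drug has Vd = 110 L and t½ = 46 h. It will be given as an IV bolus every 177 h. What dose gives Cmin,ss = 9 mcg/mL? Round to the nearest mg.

τ/t½ = 177/46 ≈ 3.8478, so f = (1/2)^(177/46) ≈ 0.069453.
Cmin,ss = (D/Vd)·f/(1−f), so D = Cmin,ss·Vd·(1−f)/f.
D = 9 × 110 × (1−f)/f ≈ 9 × 110 × 13.39823 ≈ 13264.25 mg.

13264 mg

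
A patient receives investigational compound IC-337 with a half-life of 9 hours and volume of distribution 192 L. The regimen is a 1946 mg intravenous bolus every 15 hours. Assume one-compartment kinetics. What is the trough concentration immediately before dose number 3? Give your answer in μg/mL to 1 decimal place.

4.2 μg/mL

f = (1/2)^(τ/t½) = (1/2)^(15/9) ≈ 0.3150.
C₀ = D/Vd = 1946/192 ≈ 10.135 μg/mL.
Before the 3rd dose, 2 doses have been given. Superposition: Cmin = C₀·(f + f²).
≈ 10.135 × (0.3150 + 0.0992) ≈ 10.135 × 0.4142 ≈ 4.198 μg/mL.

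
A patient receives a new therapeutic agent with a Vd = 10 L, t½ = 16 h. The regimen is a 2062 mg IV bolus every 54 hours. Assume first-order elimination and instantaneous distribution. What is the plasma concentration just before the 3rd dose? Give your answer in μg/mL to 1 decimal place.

21.8 μg/mL

f = (1/2)^(τ/t½) = (1/2)^(54/16) ≈ 0.0964.
C₀ = D/Vd = 2062/10 ≈ 206.200 μg/mL.
Before the 3rd dose, 2 doses have been given. Superposition: Cmin = C₀·(f + f²).
≈ 206.200 × (0.0964 + 0.0093) ≈ 206.200 × 0.1057 ≈ 21.795 μg/mL.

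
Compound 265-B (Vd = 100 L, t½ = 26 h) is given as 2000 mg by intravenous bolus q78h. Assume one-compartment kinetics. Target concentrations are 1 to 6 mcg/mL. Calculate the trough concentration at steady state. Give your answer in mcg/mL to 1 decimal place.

The dosing interval is 3 half-lives, so f = 2^(−3) = 0.125.
At steady state, R = 1/(1 − 0.125) = 8/7.
Single-dose peak C₀ = D/Vd = 2000/100 = 20 mcg/mL.
Steady-state peak Cmax,ss = C₀·R = 20 × 8/7 ≈ 22.857 mcg/mL.
Steady-state trough Cmin,ss = Cmax,ss·f ≈ 22.857 × 0.125 ≈ 2.857 mcg/mL.
Trough 2.9 mcg/mL vs MEC 1 mcg/mL: adequate.

2.9 mcg/mL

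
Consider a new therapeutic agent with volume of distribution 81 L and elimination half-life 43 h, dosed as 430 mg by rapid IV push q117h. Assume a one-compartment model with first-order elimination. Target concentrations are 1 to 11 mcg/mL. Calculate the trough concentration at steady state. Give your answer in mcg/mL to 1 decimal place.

0.9 mcg/mL

Over one 117-h interval, 117/43 ≈ 2.7209 half-lives elapse, leaving f ≈ 0.1517 of each dose.
Accumulation ratio R = 1/(1 − f) ≈ 1/0.8483 ≈ 1.1788.
Single-dose peak C₀ = D/Vd = 430/81 ≈ 5.309 mcg/mL.
Cmax,ss = C₀/(1 − f) ≈ 5.309/0.8483 ≈ 6.258 mcg/mL.
One interval later, Cmin,ss = Cmax,ss·e^(−kτ) ≈ 6.258 × 0.1517 ≈ 0.949 mcg/mL.
Trough 0.9 mcg/mL vs MEC 1 mcg/mL: subtherapeutic.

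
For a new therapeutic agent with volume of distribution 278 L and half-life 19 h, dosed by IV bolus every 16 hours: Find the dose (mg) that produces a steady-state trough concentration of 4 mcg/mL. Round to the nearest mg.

τ/t½ = 16/19 ≈ 0.84211, so f = (1/2)^(16/19) ≈ 0.557829.
Cmin,ss = (D/Vd)·f/(1−f), so D = Cmin,ss·Vd·(1−f)/f.
D = 4 × 278 × (1−f)/f ≈ 4 × 278 × 0.79266 ≈ 881.44 mg.

881 mg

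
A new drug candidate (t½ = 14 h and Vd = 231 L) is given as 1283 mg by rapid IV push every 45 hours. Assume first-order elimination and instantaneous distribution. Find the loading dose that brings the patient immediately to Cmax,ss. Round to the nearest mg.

f = (1/2)^(45/14) ≈ 0.107747; accumulation ratio R = 1/(1−f) ≈ 1.12076.
Loading dose to hit Cmax,ss on first dose: D_load = D_maint·R ≈ 1283 × 1.12076 ≈ 1437.94 mg.

1438 mg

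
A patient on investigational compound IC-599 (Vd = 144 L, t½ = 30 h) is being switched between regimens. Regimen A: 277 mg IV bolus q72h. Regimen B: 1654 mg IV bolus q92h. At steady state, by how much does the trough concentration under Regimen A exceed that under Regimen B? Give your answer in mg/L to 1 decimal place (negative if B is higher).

Regimen A: f = (1/2)^(72/30) ≈ 0.1895; Cmin,ss = (277/144)·f/(1−f) ≈ 0.450 mg/L.
Regimen B: f = (1/2)^(92/30) ≈ 0.1194; Cmin,ss = (1654/144)·f/(1−f) ≈ 1.557 mg/L.
Difference ≈ 0.450 − 1.557 ≈ -1.107 mg/L.

-1.1 mg/L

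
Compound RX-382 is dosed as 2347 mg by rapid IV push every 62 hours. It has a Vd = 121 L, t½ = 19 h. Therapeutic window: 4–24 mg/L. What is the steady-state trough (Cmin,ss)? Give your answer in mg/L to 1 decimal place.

k = ln2/t½ = ln2/19 ≈ 0.036481 h⁻¹; fraction remaining f = e^(−kτ) = e^(−0.036481×62) ≈ 0.1042.
At steady state, accumulation factor R = 1/(1 − e^(−kτ)) ≈ 1.1163.
Each bolus raises the concentration by D/Vd = 2347/121 ≈ 19.397 mg/L.
Steady-state peak Cmax,ss = C₀·R ≈ 19.397 × 1.1163 ≈ 21.653 mg/L.
One interval later, Cmin,ss = Cmax,ss·e^(−kτ) ≈ 21.653 × 0.1042 ≈ 2.256 mg/L.
Trough 2.3 mg/L vs MEC 4 mg/L: subtherapeutic.

2.3 mg/L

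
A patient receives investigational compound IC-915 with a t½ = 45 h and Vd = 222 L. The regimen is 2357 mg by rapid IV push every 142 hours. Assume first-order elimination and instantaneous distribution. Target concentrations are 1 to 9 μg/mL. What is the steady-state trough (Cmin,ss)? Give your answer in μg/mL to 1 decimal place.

1.3 μg/mL

k = ln2/t½ = ln2/45 ≈ 0.015403 h⁻¹; fraction remaining f = e^(−kτ) = e^(−0.015403×142) ≈ 0.1122.
Accumulation ratio R = 1/(1 − f) ≈ 1/0.8878 ≈ 1.1264.
Single-dose peak C₀ = D/Vd = 2357/222 ≈ 10.617 μg/mL.
Cmax,ss = C₀/(1 − f) ≈ 10.617/0.8878 ≈ 11.959 μg/mL.
Steady-state trough Cmin,ss = Cmax,ss·f ≈ 11.959 × 0.1122 ≈ 1.342 μg/mL.
Trough 1.3 μg/mL vs MEC 1 μg/mL: adequate.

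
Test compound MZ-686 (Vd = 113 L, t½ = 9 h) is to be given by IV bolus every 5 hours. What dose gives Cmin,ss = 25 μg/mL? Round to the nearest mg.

1327 mg

τ/t½ = 5/9 ≈ 0.55556, so f = (1/2)^(5/9) ≈ 0.680395.
Cmin,ss = (D/Vd)·f/(1−f), so D = Cmin,ss·Vd·(1−f)/f.
D = 25 × 113 × (1−f)/f ≈ 25 × 113 × 0.46973 ≈ 1326.99 mg.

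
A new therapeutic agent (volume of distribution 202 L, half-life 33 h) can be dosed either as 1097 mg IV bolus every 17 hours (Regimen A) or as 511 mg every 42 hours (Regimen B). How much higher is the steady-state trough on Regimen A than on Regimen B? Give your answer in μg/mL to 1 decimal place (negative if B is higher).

10.9 μg/mL

Regimen A: f = (1/2)^(17/33) ≈ 0.6997; Cmin,ss = (1097/202)·f/(1−f) ≈ 12.654 μg/mL.
Regimen B: f = (1/2)^(42/33) ≈ 0.4139; Cmin,ss = (511/202)·f/(1−f) ≈ 1.786 μg/mL.
Difference ≈ 12.654 − 1.786 ≈ 10.868 μg/mL.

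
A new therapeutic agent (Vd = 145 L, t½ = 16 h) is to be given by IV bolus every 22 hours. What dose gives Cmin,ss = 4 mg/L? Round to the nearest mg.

924 mg

τ/t½ = 22/16 ≈ 1.375, so f = (1/2)^(22/16) ≈ 0.385553.
Cmin,ss = (D/Vd)·f/(1−f), so D = Cmin,ss·Vd·(1−f)/f.
D = 4 × 145 × (1−f)/f ≈ 4 × 145 × 1.59368 ≈ 924.33 mg.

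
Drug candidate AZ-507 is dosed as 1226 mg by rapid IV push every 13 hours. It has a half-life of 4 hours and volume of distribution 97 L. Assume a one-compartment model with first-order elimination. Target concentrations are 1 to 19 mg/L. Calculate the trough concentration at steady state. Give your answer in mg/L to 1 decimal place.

τ/t½ = 13/4 ≈ 3.25, so fraction remaining f = (1/2)^(13/4) ≈ 0.1051.
Accumulation ratio R = 1/(1 − f) ≈ 1/0.8949 ≈ 1.1174.
Each bolus raises the concentration by D/Vd = 1226/97 ≈ 12.639 mg/L.
Steady-state peak Cmax,ss = C₀·R ≈ 12.639 × 1.1174 ≈ 14.123 mg/L.
Steady-state trough Cmin,ss = Cmax,ss·f ≈ 14.123 × 0.1051 ≈ 1.484 mg/L.
Trough 1.5 mg/L vs MEC 1 mg/L: adequate.

1.5 mg/L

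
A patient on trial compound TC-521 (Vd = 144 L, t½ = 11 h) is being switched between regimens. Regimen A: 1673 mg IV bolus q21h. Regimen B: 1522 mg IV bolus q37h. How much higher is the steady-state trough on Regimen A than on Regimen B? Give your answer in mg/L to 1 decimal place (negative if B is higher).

3.1 mg/L

Regimen A: f = (1/2)^(21/11) ≈ 0.2663; Cmin,ss = (1673/144)·f/(1−f) ≈ 4.217 mg/L.
Regimen B: f = (1/2)^(37/11) ≈ 0.0972; Cmin,ss = (1522/144)·f/(1−f) ≈ 1.138 mg/L.
Difference ≈ 4.217 − 1.138 ≈ 3.079 mg/L.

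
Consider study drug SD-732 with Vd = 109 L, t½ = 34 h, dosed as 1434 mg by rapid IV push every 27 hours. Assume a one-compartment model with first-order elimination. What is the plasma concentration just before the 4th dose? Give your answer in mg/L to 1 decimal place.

f = (1/2)^(τ/t½) = (1/2)^(27/34) ≈ 0.5767.
C₀ = D/Vd = 1434/109 ≈ 13.156 mg/L.
Before the 4th dose, 3 doses have been given. Superposition: Cmin = C₀·(f + f² + … + f^3).
≈ 13.156 × (0.5767 + 0.3326 + 0.1918) ≈ 13.156 × 1.1011 ≈ 14.486 mg/L.

14.5 mg/L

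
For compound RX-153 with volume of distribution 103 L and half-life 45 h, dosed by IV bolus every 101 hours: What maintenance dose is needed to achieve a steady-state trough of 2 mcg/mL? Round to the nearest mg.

770 mg

τ/t½ = 101/45 ≈ 2.2444, so f = (1/2)^(101/45) ≈ 0.211035.
Cmin,ss = (D/Vd)·f/(1−f), so D = Cmin,ss·Vd·(1−f)/f.
D = 2 × 103 × (1−f)/f ≈ 2 × 103 × 3.73855 ≈ 770.14 mg.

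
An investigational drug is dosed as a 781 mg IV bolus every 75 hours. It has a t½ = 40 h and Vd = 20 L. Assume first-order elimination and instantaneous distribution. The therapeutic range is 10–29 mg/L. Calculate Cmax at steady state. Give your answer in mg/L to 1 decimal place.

53.7 mg/L

Over one 75-h interval, 75/40 ≈ 1.875 half-lives elapse, leaving f ≈ 0.2726 of each dose.
At steady state, accumulation factor R = 1/(1 − e^(−kτ)) ≈ 1.3748.
Single-dose peak C₀ = D/Vd = 781/20 ≈ 39.050 mg/L.
Cmax,ss = C₀/(1 − f) ≈ 39.050/0.7274 ≈ 53.684 mg/L.
Peak 53.7 mg/L vs MTC 29 mg/L: exceeds toxic threshold.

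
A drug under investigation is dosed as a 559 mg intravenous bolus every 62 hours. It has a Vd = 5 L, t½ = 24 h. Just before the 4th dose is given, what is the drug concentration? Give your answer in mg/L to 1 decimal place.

22.3 mg/L

f = (1/2)^(τ/t½) = (1/2)^(62/24) ≈ 0.1669.
C₀ = D/Vd = 559/5 ≈ 111.800 mg/L.
Before the 4th dose, 3 doses have been given. Superposition: Cmin = C₀·(f + f² + … + f^3).
≈ 111.800 × (0.1669 + 0.0279 + 0.0046) ≈ 111.800 × 0.1994 ≈ 22.293 mg/L.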